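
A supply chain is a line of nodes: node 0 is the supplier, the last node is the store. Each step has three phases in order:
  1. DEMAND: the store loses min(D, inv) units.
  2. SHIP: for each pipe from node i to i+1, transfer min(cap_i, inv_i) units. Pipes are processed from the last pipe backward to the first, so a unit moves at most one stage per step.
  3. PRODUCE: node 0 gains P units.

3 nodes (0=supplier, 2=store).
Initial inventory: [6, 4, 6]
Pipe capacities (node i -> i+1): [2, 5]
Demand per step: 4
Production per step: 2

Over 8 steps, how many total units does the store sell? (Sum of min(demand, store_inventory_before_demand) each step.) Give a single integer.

Step 1: sold=4 (running total=4) -> [6 2 6]
Step 2: sold=4 (running total=8) -> [6 2 4]
Step 3: sold=4 (running total=12) -> [6 2 2]
Step 4: sold=2 (running total=14) -> [6 2 2]
Step 5: sold=2 (running total=16) -> [6 2 2]
Step 6: sold=2 (running total=18) -> [6 2 2]
Step 7: sold=2 (running total=20) -> [6 2 2]
Step 8: sold=2 (running total=22) -> [6 2 2]

Answer: 22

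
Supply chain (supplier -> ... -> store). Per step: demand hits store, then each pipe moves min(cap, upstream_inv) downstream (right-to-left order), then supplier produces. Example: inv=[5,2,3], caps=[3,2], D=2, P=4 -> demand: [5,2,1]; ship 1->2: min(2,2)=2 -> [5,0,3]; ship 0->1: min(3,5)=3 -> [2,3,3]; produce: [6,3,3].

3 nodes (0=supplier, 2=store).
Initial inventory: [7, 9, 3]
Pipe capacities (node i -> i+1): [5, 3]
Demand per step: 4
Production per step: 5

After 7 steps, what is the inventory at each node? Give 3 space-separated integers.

Step 1: demand=4,sold=3 ship[1->2]=3 ship[0->1]=5 prod=5 -> inv=[7 11 3]
Step 2: demand=4,sold=3 ship[1->2]=3 ship[0->1]=5 prod=5 -> inv=[7 13 3]
Step 3: demand=4,sold=3 ship[1->2]=3 ship[0->1]=5 prod=5 -> inv=[7 15 3]
Step 4: demand=4,sold=3 ship[1->2]=3 ship[0->1]=5 prod=5 -> inv=[7 17 3]
Step 5: demand=4,sold=3 ship[1->2]=3 ship[0->1]=5 prod=5 -> inv=[7 19 3]
Step 6: demand=4,sold=3 ship[1->2]=3 ship[0->1]=5 prod=5 -> inv=[7 21 3]
Step 7: demand=4,sold=3 ship[1->2]=3 ship[0->1]=5 prod=5 -> inv=[7 23 3]

7 23 3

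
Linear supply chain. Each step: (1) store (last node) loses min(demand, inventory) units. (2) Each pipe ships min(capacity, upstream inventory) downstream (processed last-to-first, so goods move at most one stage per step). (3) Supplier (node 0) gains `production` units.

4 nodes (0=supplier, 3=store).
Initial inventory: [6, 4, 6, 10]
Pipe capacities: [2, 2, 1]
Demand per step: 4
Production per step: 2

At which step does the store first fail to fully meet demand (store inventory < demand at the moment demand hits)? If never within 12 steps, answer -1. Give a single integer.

Step 1: demand=4,sold=4 ship[2->3]=1 ship[1->2]=2 ship[0->1]=2 prod=2 -> [6 4 7 7]
Step 2: demand=4,sold=4 ship[2->3]=1 ship[1->2]=2 ship[0->1]=2 prod=2 -> [6 4 8 4]
Step 3: demand=4,sold=4 ship[2->3]=1 ship[1->2]=2 ship[0->1]=2 prod=2 -> [6 4 9 1]
Step 4: demand=4,sold=1 ship[2->3]=1 ship[1->2]=2 ship[0->1]=2 prod=2 -> [6 4 10 1]
Step 5: demand=4,sold=1 ship[2->3]=1 ship[1->2]=2 ship[0->1]=2 prod=2 -> [6 4 11 1]
Step 6: demand=4,sold=1 ship[2->3]=1 ship[1->2]=2 ship[0->1]=2 prod=2 -> [6 4 12 1]
Step 7: demand=4,sold=1 ship[2->3]=1 ship[1->2]=2 ship[0->1]=2 prod=2 -> [6 4 13 1]
Step 8: demand=4,sold=1 ship[2->3]=1 ship[1->2]=2 ship[0->1]=2 prod=2 -> [6 4 14 1]
Step 9: demand=4,sold=1 ship[2->3]=1 ship[1->2]=2 ship[0->1]=2 prod=2 -> [6 4 15 1]
Step 10: demand=4,sold=1 ship[2->3]=1 ship[1->2]=2 ship[0->1]=2 prod=2 -> [6 4 16 1]
Step 11: demand=4,sold=1 ship[2->3]=1 ship[1->2]=2 ship[0->1]=2 prod=2 -> [6 4 17 1]
Step 12: demand=4,sold=1 ship[2->3]=1 ship[1->2]=2 ship[0->1]=2 prod=2 -> [6 4 18 1]
First stockout at step 4

4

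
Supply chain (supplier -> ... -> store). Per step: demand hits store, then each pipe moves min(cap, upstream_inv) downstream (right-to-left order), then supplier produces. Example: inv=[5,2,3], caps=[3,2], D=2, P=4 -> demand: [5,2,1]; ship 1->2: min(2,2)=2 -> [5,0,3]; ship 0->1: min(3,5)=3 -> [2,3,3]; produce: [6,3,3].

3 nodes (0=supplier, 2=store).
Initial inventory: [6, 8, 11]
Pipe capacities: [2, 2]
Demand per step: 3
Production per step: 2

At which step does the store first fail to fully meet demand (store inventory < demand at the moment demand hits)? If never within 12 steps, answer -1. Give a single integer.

Step 1: demand=3,sold=3 ship[1->2]=2 ship[0->1]=2 prod=2 -> [6 8 10]
Step 2: demand=3,sold=3 ship[1->2]=2 ship[0->1]=2 prod=2 -> [6 8 9]
Step 3: demand=3,sold=3 ship[1->2]=2 ship[0->1]=2 prod=2 -> [6 8 8]
Step 4: demand=3,sold=3 ship[1->2]=2 ship[0->1]=2 prod=2 -> [6 8 7]
Step 5: demand=3,sold=3 ship[1->2]=2 ship[0->1]=2 prod=2 -> [6 8 6]
Step 6: demand=3,sold=3 ship[1->2]=2 ship[0->1]=2 prod=2 -> [6 8 5]
Step 7: demand=3,sold=3 ship[1->2]=2 ship[0->1]=2 prod=2 -> [6 8 4]
Step 8: demand=3,sold=3 ship[1->2]=2 ship[0->1]=2 prod=2 -> [6 8 3]
Step 9: demand=3,sold=3 ship[1->2]=2 ship[0->1]=2 prod=2 -> [6 8 2]
Step 10: demand=3,sold=2 ship[1->2]=2 ship[0->1]=2 prod=2 -> [6 8 2]
Step 11: demand=3,sold=2 ship[1->2]=2 ship[0->1]=2 prod=2 -> [6 8 2]
Step 12: demand=3,sold=2 ship[1->2]=2 ship[0->1]=2 prod=2 -> [6 8 2]
First stockout at step 10

10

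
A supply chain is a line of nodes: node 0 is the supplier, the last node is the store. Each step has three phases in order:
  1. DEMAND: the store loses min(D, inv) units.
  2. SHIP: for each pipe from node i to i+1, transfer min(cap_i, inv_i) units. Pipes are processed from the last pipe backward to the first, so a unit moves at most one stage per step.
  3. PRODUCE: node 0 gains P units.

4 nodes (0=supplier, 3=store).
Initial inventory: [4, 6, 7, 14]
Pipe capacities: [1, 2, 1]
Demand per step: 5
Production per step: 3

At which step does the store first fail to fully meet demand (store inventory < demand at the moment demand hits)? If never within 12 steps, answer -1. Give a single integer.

Step 1: demand=5,sold=5 ship[2->3]=1 ship[1->2]=2 ship[0->1]=1 prod=3 -> [6 5 8 10]
Step 2: demand=5,sold=5 ship[2->3]=1 ship[1->2]=2 ship[0->1]=1 prod=3 -> [8 4 9 6]
Step 3: demand=5,sold=5 ship[2->3]=1 ship[1->2]=2 ship[0->1]=1 prod=3 -> [10 3 10 2]
Step 4: demand=5,sold=2 ship[2->3]=1 ship[1->2]=2 ship[0->1]=1 prod=3 -> [12 2 11 1]
Step 5: demand=5,sold=1 ship[2->3]=1 ship[1->2]=2 ship[0->1]=1 prod=3 -> [14 1 12 1]
Step 6: demand=5,sold=1 ship[2->3]=1 ship[1->2]=1 ship[0->1]=1 prod=3 -> [16 1 12 1]
Step 7: demand=5,sold=1 ship[2->3]=1 ship[1->2]=1 ship[0->1]=1 prod=3 -> [18 1 12 1]
Step 8: demand=5,sold=1 ship[2->3]=1 ship[1->2]=1 ship[0->1]=1 prod=3 -> [20 1 12 1]
Step 9: demand=5,sold=1 ship[2->3]=1 ship[1->2]=1 ship[0->1]=1 prod=3 -> [22 1 12 1]
Step 10: demand=5,sold=1 ship[2->3]=1 ship[1->2]=1 ship[0->1]=1 prod=3 -> [24 1 12 1]
Step 11: demand=5,sold=1 ship[2->3]=1 ship[1->2]=1 ship[0->1]=1 prod=3 -> [26 1 12 1]
Step 12: demand=5,sold=1 ship[2->3]=1 ship[1->2]=1 ship[0->1]=1 prod=3 -> [28 1 12 1]
First stockout at step 4

4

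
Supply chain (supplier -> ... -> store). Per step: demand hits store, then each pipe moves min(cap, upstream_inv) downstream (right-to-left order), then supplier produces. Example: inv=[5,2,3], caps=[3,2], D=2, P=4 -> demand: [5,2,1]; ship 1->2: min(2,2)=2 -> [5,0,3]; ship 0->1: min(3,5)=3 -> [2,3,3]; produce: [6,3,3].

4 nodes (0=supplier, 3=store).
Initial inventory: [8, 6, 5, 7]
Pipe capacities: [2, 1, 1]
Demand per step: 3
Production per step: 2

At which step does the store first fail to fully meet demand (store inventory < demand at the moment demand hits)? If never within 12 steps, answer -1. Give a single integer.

Step 1: demand=3,sold=3 ship[2->3]=1 ship[1->2]=1 ship[0->1]=2 prod=2 -> [8 7 5 5]
Step 2: demand=3,sold=3 ship[2->3]=1 ship[1->2]=1 ship[0->1]=2 prod=2 -> [8 8 5 3]
Step 3: demand=3,sold=3 ship[2->3]=1 ship[1->2]=1 ship[0->1]=2 prod=2 -> [8 9 5 1]
Step 4: demand=3,sold=1 ship[2->3]=1 ship[1->2]=1 ship[0->1]=2 prod=2 -> [8 10 5 1]
Step 5: demand=3,sold=1 ship[2->3]=1 ship[1->2]=1 ship[0->1]=2 prod=2 -> [8 11 5 1]
Step 6: demand=3,sold=1 ship[2->3]=1 ship[1->2]=1 ship[0->1]=2 prod=2 -> [8 12 5 1]
Step 7: demand=3,sold=1 ship[2->3]=1 ship[1->2]=1 ship[0->1]=2 prod=2 -> [8 13 5 1]
Step 8: demand=3,sold=1 ship[2->3]=1 ship[1->2]=1 ship[0->1]=2 prod=2 -> [8 14 5 1]
Step 9: demand=3,sold=1 ship[2->3]=1 ship[1->2]=1 ship[0->1]=2 prod=2 -> [8 15 5 1]
Step 10: demand=3,sold=1 ship[2->3]=1 ship[1->2]=1 ship[0->1]=2 prod=2 -> [8 16 5 1]
Step 11: demand=3,sold=1 ship[2->3]=1 ship[1->2]=1 ship[0->1]=2 prod=2 -> [8 17 5 1]
Step 12: demand=3,sold=1 ship[2->3]=1 ship[1->2]=1 ship[0->1]=2 prod=2 -> [8 18 5 1]
First stockout at step 4

4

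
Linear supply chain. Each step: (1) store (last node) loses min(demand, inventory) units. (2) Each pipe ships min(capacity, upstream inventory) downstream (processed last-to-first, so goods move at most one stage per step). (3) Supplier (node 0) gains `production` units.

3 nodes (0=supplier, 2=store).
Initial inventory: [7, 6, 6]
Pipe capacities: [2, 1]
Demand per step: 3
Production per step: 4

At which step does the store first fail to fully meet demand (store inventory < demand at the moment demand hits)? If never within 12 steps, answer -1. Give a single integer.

Step 1: demand=3,sold=3 ship[1->2]=1 ship[0->1]=2 prod=4 -> [9 7 4]
Step 2: demand=3,sold=3 ship[1->2]=1 ship[0->1]=2 prod=4 -> [11 8 2]
Step 3: demand=3,sold=2 ship[1->2]=1 ship[0->1]=2 prod=4 -> [13 9 1]
Step 4: demand=3,sold=1 ship[1->2]=1 ship[0->1]=2 prod=4 -> [15 10 1]
Step 5: demand=3,sold=1 ship[1->2]=1 ship[0->1]=2 prod=4 -> [17 11 1]
Step 6: demand=3,sold=1 ship[1->2]=1 ship[0->1]=2 prod=4 -> [19 12 1]
Step 7: demand=3,sold=1 ship[1->2]=1 ship[0->1]=2 prod=4 -> [21 13 1]
Step 8: demand=3,sold=1 ship[1->2]=1 ship[0->1]=2 prod=4 -> [23 14 1]
Step 9: demand=3,sold=1 ship[1->2]=1 ship[0->1]=2 prod=4 -> [25 15 1]
Step 10: demand=3,sold=1 ship[1->2]=1 ship[0->1]=2 prod=4 -> [27 16 1]
Step 11: demand=3,sold=1 ship[1->2]=1 ship[0->1]=2 prod=4 -> [29 17 1]
Step 12: demand=3,sold=1 ship[1->2]=1 ship[0->1]=2 prod=4 -> [31 18 1]
First stockout at step 3

3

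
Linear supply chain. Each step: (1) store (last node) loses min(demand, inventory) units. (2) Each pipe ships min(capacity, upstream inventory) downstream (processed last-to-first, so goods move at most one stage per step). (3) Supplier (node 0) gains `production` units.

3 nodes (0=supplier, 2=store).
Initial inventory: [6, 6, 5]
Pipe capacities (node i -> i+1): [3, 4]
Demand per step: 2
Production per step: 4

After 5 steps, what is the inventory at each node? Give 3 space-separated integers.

Step 1: demand=2,sold=2 ship[1->2]=4 ship[0->1]=3 prod=4 -> inv=[7 5 7]
Step 2: demand=2,sold=2 ship[1->2]=4 ship[0->1]=3 prod=4 -> inv=[8 4 9]
Step 3: demand=2,sold=2 ship[1->2]=4 ship[0->1]=3 prod=4 -> inv=[9 3 11]
Step 4: demand=2,sold=2 ship[1->2]=3 ship[0->1]=3 prod=4 -> inv=[10 3 12]
Step 5: demand=2,sold=2 ship[1->2]=3 ship[0->1]=3 prod=4 -> inv=[11 3 13]

11 3 13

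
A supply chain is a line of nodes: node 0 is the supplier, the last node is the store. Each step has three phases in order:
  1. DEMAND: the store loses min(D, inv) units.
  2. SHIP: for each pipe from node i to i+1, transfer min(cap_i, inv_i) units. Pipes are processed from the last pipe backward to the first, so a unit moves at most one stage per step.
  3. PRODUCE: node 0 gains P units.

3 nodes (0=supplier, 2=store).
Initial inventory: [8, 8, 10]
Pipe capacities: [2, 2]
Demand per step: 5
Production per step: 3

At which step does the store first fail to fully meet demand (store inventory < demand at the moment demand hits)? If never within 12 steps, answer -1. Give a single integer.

Step 1: demand=5,sold=5 ship[1->2]=2 ship[0->1]=2 prod=3 -> [9 8 7]
Step 2: demand=5,sold=5 ship[1->2]=2 ship[0->1]=2 prod=3 -> [10 8 4]
Step 3: demand=5,sold=4 ship[1->2]=2 ship[0->1]=2 prod=3 -> [11 8 2]
Step 4: demand=5,sold=2 ship[1->2]=2 ship[0->1]=2 prod=3 -> [12 8 2]
Step 5: demand=5,sold=2 ship[1->2]=2 ship[0->1]=2 prod=3 -> [13 8 2]
Step 6: demand=5,sold=2 ship[1->2]=2 ship[0->1]=2 prod=3 -> [14 8 2]
Step 7: demand=5,sold=2 ship[1->2]=2 ship[0->1]=2 prod=3 -> [15 8 2]
Step 8: demand=5,sold=2 ship[1->2]=2 ship[0->1]=2 prod=3 -> [16 8 2]
Step 9: demand=5,sold=2 ship[1->2]=2 ship[0->1]=2 prod=3 -> [17 8 2]
Step 10: demand=5,sold=2 ship[1->2]=2 ship[0->1]=2 prod=3 -> [18 8 2]
Step 11: demand=5,sold=2 ship[1->2]=2 ship[0->1]=2 prod=3 -> [19 8 2]
Step 12: demand=5,sold=2 ship[1->2]=2 ship[0->1]=2 prod=3 -> [20 8 2]
First stockout at step 3

3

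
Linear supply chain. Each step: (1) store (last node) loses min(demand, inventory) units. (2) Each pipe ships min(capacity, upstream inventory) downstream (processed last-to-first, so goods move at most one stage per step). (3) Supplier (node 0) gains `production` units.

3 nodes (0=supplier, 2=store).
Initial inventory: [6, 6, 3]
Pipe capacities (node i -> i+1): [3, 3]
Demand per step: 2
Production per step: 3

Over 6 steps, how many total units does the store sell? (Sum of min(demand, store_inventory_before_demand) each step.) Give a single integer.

Step 1: sold=2 (running total=2) -> [6 6 4]
Step 2: sold=2 (running total=4) -> [6 6 5]
Step 3: sold=2 (running total=6) -> [6 6 6]
Step 4: sold=2 (running total=8) -> [6 6 7]
Step 5: sold=2 (running total=10) -> [6 6 8]
Step 6: sold=2 (running total=12) -> [6 6 9]

Answer: 12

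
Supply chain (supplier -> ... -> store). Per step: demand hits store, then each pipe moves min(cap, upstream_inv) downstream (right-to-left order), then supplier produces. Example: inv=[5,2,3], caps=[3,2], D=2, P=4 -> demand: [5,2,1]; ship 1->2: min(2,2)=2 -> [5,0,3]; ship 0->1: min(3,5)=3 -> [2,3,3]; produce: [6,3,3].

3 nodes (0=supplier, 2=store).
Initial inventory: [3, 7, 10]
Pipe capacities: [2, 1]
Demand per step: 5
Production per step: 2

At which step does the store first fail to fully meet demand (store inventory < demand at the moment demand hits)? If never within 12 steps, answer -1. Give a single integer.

Step 1: demand=5,sold=5 ship[1->2]=1 ship[0->1]=2 prod=2 -> [3 8 6]
Step 2: demand=5,sold=5 ship[1->2]=1 ship[0->1]=2 prod=2 -> [3 9 2]
Step 3: demand=5,sold=2 ship[1->2]=1 ship[0->1]=2 prod=2 -> [3 10 1]
Step 4: demand=5,sold=1 ship[1->2]=1 ship[0->1]=2 prod=2 -> [3 11 1]
Step 5: demand=5,sold=1 ship[1->2]=1 ship[0->1]=2 prod=2 -> [3 12 1]
Step 6: demand=5,sold=1 ship[1->2]=1 ship[0->1]=2 prod=2 -> [3 13 1]
Step 7: demand=5,sold=1 ship[1->2]=1 ship[0->1]=2 prod=2 -> [3 14 1]
Step 8: demand=5,sold=1 ship[1->2]=1 ship[0->1]=2 prod=2 -> [3 15 1]
Step 9: demand=5,sold=1 ship[1->2]=1 ship[0->1]=2 prod=2 -> [3 16 1]
Step 10: demand=5,sold=1 ship[1->2]=1 ship[0->1]=2 prod=2 -> [3 17 1]
Step 11: demand=5,sold=1 ship[1->2]=1 ship[0->1]=2 prod=2 -> [3 18 1]
Step 12: demand=5,sold=1 ship[1->2]=1 ship[0->1]=2 prod=2 -> [3 19 1]
First stockout at step 3

3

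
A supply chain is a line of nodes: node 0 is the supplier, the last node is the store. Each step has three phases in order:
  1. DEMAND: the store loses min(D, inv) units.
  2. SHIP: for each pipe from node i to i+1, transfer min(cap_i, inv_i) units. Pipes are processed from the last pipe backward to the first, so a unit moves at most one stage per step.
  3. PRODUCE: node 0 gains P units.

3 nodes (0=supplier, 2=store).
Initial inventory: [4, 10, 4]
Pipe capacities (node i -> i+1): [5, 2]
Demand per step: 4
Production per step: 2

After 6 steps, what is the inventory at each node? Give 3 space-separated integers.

Step 1: demand=4,sold=4 ship[1->2]=2 ship[0->1]=4 prod=2 -> inv=[2 12 2]
Step 2: demand=4,sold=2 ship[1->2]=2 ship[0->1]=2 prod=2 -> inv=[2 12 2]
Step 3: demand=4,sold=2 ship[1->2]=2 ship[0->1]=2 prod=2 -> inv=[2 12 2]
Step 4: demand=4,sold=2 ship[1->2]=2 ship[0->1]=2 prod=2 -> inv=[2 12 2]
Step 5: demand=4,sold=2 ship[1->2]=2 ship[0->1]=2 prod=2 -> inv=[2 12 2]
Step 6: demand=4,sold=2 ship[1->2]=2 ship[0->1]=2 prod=2 -> inv=[2 12 2]

2 12 2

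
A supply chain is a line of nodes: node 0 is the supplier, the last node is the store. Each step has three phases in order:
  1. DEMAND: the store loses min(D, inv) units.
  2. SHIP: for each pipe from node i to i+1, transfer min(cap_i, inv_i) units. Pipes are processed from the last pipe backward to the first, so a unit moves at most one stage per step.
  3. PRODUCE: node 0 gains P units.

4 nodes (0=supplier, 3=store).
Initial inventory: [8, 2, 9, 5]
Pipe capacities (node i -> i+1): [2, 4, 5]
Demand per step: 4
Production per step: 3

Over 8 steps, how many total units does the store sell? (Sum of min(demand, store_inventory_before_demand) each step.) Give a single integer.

Answer: 26

Derivation:
Step 1: sold=4 (running total=4) -> [9 2 6 6]
Step 2: sold=4 (running total=8) -> [10 2 3 7]
Step 3: sold=4 (running total=12) -> [11 2 2 6]
Step 4: sold=4 (running total=16) -> [12 2 2 4]
Step 5: sold=4 (running total=20) -> [13 2 2 2]
Step 6: sold=2 (running total=22) -> [14 2 2 2]
Step 7: sold=2 (running total=24) -> [15 2 2 2]
Step 8: sold=2 (running total=26) -> [16 2 2 2]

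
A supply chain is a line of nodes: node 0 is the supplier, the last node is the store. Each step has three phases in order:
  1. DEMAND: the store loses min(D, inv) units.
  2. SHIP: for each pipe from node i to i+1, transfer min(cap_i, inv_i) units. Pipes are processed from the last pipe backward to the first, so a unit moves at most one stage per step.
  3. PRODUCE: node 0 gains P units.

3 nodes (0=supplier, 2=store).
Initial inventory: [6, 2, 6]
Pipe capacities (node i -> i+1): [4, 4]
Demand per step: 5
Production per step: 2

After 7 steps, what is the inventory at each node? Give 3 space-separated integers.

Step 1: demand=5,sold=5 ship[1->2]=2 ship[0->1]=4 prod=2 -> inv=[4 4 3]
Step 2: demand=5,sold=3 ship[1->2]=4 ship[0->1]=4 prod=2 -> inv=[2 4 4]
Step 3: demand=5,sold=4 ship[1->2]=4 ship[0->1]=2 prod=2 -> inv=[2 2 4]
Step 4: demand=5,sold=4 ship[1->2]=2 ship[0->1]=2 prod=2 -> inv=[2 2 2]
Step 5: demand=5,sold=2 ship[1->2]=2 ship[0->1]=2 prod=2 -> inv=[2 2 2]
Step 6: demand=5,sold=2 ship[1->2]=2 ship[0->1]=2 prod=2 -> inv=[2 2 2]
Step 7: demand=5,sold=2 ship[1->2]=2 ship[0->1]=2 prod=2 -> inv=[2 2 2]

2 2 2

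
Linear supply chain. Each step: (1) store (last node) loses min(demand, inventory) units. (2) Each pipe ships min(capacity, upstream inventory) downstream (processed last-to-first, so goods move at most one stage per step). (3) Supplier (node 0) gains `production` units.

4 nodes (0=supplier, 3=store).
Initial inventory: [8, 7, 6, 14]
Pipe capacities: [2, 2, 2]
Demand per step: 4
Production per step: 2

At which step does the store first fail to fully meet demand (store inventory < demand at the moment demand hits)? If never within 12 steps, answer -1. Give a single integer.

Step 1: demand=4,sold=4 ship[2->3]=2 ship[1->2]=2 ship[0->1]=2 prod=2 -> [8 7 6 12]
Step 2: demand=4,sold=4 ship[2->3]=2 ship[1->2]=2 ship[0->1]=2 prod=2 -> [8 7 6 10]
Step 3: demand=4,sold=4 ship[2->3]=2 ship[1->2]=2 ship[0->1]=2 prod=2 -> [8 7 6 8]
Step 4: demand=4,sold=4 ship[2->3]=2 ship[1->2]=2 ship[0->1]=2 prod=2 -> [8 7 6 6]
Step 5: demand=4,sold=4 ship[2->3]=2 ship[1->2]=2 ship[0->1]=2 prod=2 -> [8 7 6 4]
Step 6: demand=4,sold=4 ship[2->3]=2 ship[1->2]=2 ship[0->1]=2 prod=2 -> [8 7 6 2]
Step 7: demand=4,sold=2 ship[2->3]=2 ship[1->2]=2 ship[0->1]=2 prod=2 -> [8 7 6 2]
Step 8: demand=4,sold=2 ship[2->3]=2 ship[1->2]=2 ship[0->1]=2 prod=2 -> [8 7 6 2]
Step 9: demand=4,sold=2 ship[2->3]=2 ship[1->2]=2 ship[0->1]=2 prod=2 -> [8 7 6 2]
Step 10: demand=4,sold=2 ship[2->3]=2 ship[1->2]=2 ship[0->1]=2 prod=2 -> [8 7 6 2]
Step 11: demand=4,sold=2 ship[2->3]=2 ship[1->2]=2 ship[0->1]=2 prod=2 -> [8 7 6 2]
Step 12: demand=4,sold=2 ship[2->3]=2 ship[1->2]=2 ship[0->1]=2 prod=2 -> [8 7 6 2]
First stockout at step 7

7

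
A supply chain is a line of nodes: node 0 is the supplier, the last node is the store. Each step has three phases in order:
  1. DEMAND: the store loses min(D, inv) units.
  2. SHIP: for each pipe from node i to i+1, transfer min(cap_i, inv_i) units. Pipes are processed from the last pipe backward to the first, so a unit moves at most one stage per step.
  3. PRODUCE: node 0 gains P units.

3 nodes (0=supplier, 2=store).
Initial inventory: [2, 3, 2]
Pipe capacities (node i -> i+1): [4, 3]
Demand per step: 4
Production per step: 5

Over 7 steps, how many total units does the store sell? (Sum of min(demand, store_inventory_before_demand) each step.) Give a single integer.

Answer: 19

Derivation:
Step 1: sold=2 (running total=2) -> [5 2 3]
Step 2: sold=3 (running total=5) -> [6 4 2]
Step 3: sold=2 (running total=7) -> [7 5 3]
Step 4: sold=3 (running total=10) -> [8 6 3]
Step 5: sold=3 (running total=13) -> [9 7 3]
Step 6: sold=3 (running total=16) -> [10 8 3]
Step 7: sold=3 (running total=19) -> [11 9 3]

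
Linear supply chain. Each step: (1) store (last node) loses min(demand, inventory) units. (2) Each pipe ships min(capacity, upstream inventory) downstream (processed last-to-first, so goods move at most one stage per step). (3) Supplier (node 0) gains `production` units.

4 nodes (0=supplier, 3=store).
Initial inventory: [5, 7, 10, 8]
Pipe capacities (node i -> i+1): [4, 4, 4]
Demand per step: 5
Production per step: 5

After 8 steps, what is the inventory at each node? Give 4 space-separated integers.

Step 1: demand=5,sold=5 ship[2->3]=4 ship[1->2]=4 ship[0->1]=4 prod=5 -> inv=[6 7 10 7]
Step 2: demand=5,sold=5 ship[2->3]=4 ship[1->2]=4 ship[0->1]=4 prod=5 -> inv=[7 7 10 6]
Step 3: demand=5,sold=5 ship[2->3]=4 ship[1->2]=4 ship[0->1]=4 prod=5 -> inv=[8 7 10 5]
Step 4: demand=5,sold=5 ship[2->3]=4 ship[1->2]=4 ship[0->1]=4 prod=5 -> inv=[9 7 10 4]
Step 5: demand=5,sold=4 ship[2->3]=4 ship[1->2]=4 ship[0->1]=4 prod=5 -> inv=[10 7 10 4]
Step 6: demand=5,sold=4 ship[2->3]=4 ship[1->2]=4 ship[0->1]=4 prod=5 -> inv=[11 7 10 4]
Step 7: demand=5,sold=4 ship[2->3]=4 ship[1->2]=4 ship[0->1]=4 prod=5 -> inv=[12 7 10 4]
Step 8: demand=5,sold=4 ship[2->3]=4 ship[1->2]=4 ship[0->1]=4 prod=5 -> inv=[13 7 10 4]

13 7 10 4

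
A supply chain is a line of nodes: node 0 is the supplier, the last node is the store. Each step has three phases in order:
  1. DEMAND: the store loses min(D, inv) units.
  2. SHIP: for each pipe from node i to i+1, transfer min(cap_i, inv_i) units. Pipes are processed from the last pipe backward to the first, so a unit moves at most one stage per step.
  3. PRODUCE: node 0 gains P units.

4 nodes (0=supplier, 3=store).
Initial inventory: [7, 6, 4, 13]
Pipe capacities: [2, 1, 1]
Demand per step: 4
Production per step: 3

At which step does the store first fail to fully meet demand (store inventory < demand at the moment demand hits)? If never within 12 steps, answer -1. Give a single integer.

Step 1: demand=4,sold=4 ship[2->3]=1 ship[1->2]=1 ship[0->1]=2 prod=3 -> [8 7 4 10]
Step 2: demand=4,sold=4 ship[2->3]=1 ship[1->2]=1 ship[0->1]=2 prod=3 -> [9 8 4 7]
Step 3: demand=4,sold=4 ship[2->3]=1 ship[1->2]=1 ship[0->1]=2 prod=3 -> [10 9 4 4]
Step 4: demand=4,sold=4 ship[2->3]=1 ship[1->2]=1 ship[0->1]=2 prod=3 -> [11 10 4 1]
Step 5: demand=4,sold=1 ship[2->3]=1 ship[1->2]=1 ship[0->1]=2 prod=3 -> [12 11 4 1]
Step 6: demand=4,sold=1 ship[2->3]=1 ship[1->2]=1 ship[0->1]=2 prod=3 -> [13 12 4 1]
Step 7: demand=4,sold=1 ship[2->3]=1 ship[1->2]=1 ship[0->1]=2 prod=3 -> [14 13 4 1]
Step 8: demand=4,sold=1 ship[2->3]=1 ship[1->2]=1 ship[0->1]=2 prod=3 -> [15 14 4 1]
Step 9: demand=4,sold=1 ship[2->3]=1 ship[1->2]=1 ship[0->1]=2 prod=3 -> [16 15 4 1]
Step 10: demand=4,sold=1 ship[2->3]=1 ship[1->2]=1 ship[0->1]=2 prod=3 -> [17 16 4 1]
Step 11: demand=4,sold=1 ship[2->3]=1 ship[1->2]=1 ship[0->1]=2 prod=3 -> [18 17 4 1]
Step 12: demand=4,sold=1 ship[2->3]=1 ship[1->2]=1 ship[0->1]=2 prod=3 -> [19 18 4 1]
First stockout at step 5

5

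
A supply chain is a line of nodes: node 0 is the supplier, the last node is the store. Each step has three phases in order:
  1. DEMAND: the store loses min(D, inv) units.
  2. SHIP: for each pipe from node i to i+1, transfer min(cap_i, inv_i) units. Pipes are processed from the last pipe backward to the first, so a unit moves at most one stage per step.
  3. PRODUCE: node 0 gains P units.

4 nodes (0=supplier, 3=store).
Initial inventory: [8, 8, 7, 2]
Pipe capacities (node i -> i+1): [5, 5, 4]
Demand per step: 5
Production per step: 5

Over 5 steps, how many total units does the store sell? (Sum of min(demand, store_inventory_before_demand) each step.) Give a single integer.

Step 1: sold=2 (running total=2) -> [8 8 8 4]
Step 2: sold=4 (running total=6) -> [8 8 9 4]
Step 3: sold=4 (running total=10) -> [8 8 10 4]
Step 4: sold=4 (running total=14) -> [8 8 11 4]
Step 5: sold=4 (running total=18) -> [8 8 12 4]

Answer: 18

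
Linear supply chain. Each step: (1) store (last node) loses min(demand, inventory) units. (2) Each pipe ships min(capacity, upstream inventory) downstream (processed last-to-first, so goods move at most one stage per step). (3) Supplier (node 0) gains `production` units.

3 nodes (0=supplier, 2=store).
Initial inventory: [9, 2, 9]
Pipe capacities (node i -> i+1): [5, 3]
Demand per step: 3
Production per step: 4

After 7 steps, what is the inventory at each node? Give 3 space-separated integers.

Step 1: demand=3,sold=3 ship[1->2]=2 ship[0->1]=5 prod=4 -> inv=[8 5 8]
Step 2: demand=3,sold=3 ship[1->2]=3 ship[0->1]=5 prod=4 -> inv=[7 7 8]
Step 3: demand=3,sold=3 ship[1->2]=3 ship[0->1]=5 prod=4 -> inv=[6 9 8]
Step 4: demand=3,sold=3 ship[1->2]=3 ship[0->1]=5 prod=4 -> inv=[5 11 8]
Step 5: demand=3,sold=3 ship[1->2]=3 ship[0->1]=5 prod=4 -> inv=[4 13 8]
Step 6: demand=3,sold=3 ship[1->2]=3 ship[0->1]=4 prod=4 -> inv=[4 14 8]
Step 7: demand=3,sold=3 ship[1->2]=3 ship[0->1]=4 prod=4 -> inv=[4 15 8]

4 15 8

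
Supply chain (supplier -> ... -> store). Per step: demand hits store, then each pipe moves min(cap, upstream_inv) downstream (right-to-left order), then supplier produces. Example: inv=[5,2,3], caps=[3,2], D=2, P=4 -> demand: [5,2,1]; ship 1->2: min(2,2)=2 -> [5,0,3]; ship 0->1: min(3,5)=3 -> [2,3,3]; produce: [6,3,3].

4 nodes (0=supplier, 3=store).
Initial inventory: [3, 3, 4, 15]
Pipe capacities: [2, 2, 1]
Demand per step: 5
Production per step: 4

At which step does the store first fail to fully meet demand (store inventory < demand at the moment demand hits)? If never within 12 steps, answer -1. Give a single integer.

Step 1: demand=5,sold=5 ship[2->3]=1 ship[1->2]=2 ship[0->1]=2 prod=4 -> [5 3 5 11]
Step 2: demand=5,sold=5 ship[2->3]=1 ship[1->2]=2 ship[0->1]=2 prod=4 -> [7 3 6 7]
Step 3: demand=5,sold=5 ship[2->3]=1 ship[1->2]=2 ship[0->1]=2 prod=4 -> [9 3 7 3]
Step 4: demand=5,sold=3 ship[2->3]=1 ship[1->2]=2 ship[0->1]=2 prod=4 -> [11 3 8 1]
Step 5: demand=5,sold=1 ship[2->3]=1 ship[1->2]=2 ship[0->1]=2 prod=4 -> [13 3 9 1]
Step 6: demand=5,sold=1 ship[2->3]=1 ship[1->2]=2 ship[0->1]=2 prod=4 -> [15 3 10 1]
Step 7: demand=5,sold=1 ship[2->3]=1 ship[1->2]=2 ship[0->1]=2 prod=4 -> [17 3 11 1]
Step 8: demand=5,sold=1 ship[2->3]=1 ship[1->2]=2 ship[0->1]=2 prod=4 -> [19 3 12 1]
Step 9: demand=5,sold=1 ship[2->3]=1 ship[1->2]=2 ship[0->1]=2 prod=4 -> [21 3 13 1]
Step 10: demand=5,sold=1 ship[2->3]=1 ship[1->2]=2 ship[0->1]=2 prod=4 -> [23 3 14 1]
Step 11: demand=5,sold=1 ship[2->3]=1 ship[1->2]=2 ship[0->1]=2 prod=4 -> [25 3 15 1]
Step 12: demand=5,sold=1 ship[2->3]=1 ship[1->2]=2 ship[0->1]=2 prod=4 -> [27 3 16 1]
First stockout at step 4

4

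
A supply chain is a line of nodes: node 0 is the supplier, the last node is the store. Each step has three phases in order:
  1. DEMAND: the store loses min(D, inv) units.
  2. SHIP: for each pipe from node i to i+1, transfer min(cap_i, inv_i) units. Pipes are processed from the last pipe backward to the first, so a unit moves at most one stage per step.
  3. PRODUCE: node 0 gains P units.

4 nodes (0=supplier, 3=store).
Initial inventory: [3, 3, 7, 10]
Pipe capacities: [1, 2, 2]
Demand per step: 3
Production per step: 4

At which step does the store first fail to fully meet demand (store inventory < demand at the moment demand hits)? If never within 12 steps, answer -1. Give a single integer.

Step 1: demand=3,sold=3 ship[2->3]=2 ship[1->2]=2 ship[0->1]=1 prod=4 -> [6 2 7 9]
Step 2: demand=3,sold=3 ship[2->3]=2 ship[1->2]=2 ship[0->1]=1 prod=4 -> [9 1 7 8]
Step 3: demand=3,sold=3 ship[2->3]=2 ship[1->2]=1 ship[0->1]=1 prod=4 -> [12 1 6 7]
Step 4: demand=3,sold=3 ship[2->3]=2 ship[1->2]=1 ship[0->1]=1 prod=4 -> [15 1 5 6]
Step 5: demand=3,sold=3 ship[2->3]=2 ship[1->2]=1 ship[0->1]=1 prod=4 -> [18 1 4 5]
Step 6: demand=3,sold=3 ship[2->3]=2 ship[1->2]=1 ship[0->1]=1 prod=4 -> [21 1 3 4]
Step 7: demand=3,sold=3 ship[2->3]=2 ship[1->2]=1 ship[0->1]=1 prod=4 -> [24 1 2 3]
Step 8: demand=3,sold=3 ship[2->3]=2 ship[1->2]=1 ship[0->1]=1 prod=4 -> [27 1 1 2]
Step 9: demand=3,sold=2 ship[2->3]=1 ship[1->2]=1 ship[0->1]=1 prod=4 -> [30 1 1 1]
Step 10: demand=3,sold=1 ship[2->3]=1 ship[1->2]=1 ship[0->1]=1 prod=4 -> [33 1 1 1]
Step 11: demand=3,sold=1 ship[2->3]=1 ship[1->2]=1 ship[0->1]=1 prod=4 -> [36 1 1 1]
Step 12: demand=3,sold=1 ship[2->3]=1 ship[1->2]=1 ship[0->1]=1 prod=4 -> [39 1 1 1]
First stockout at step 9

9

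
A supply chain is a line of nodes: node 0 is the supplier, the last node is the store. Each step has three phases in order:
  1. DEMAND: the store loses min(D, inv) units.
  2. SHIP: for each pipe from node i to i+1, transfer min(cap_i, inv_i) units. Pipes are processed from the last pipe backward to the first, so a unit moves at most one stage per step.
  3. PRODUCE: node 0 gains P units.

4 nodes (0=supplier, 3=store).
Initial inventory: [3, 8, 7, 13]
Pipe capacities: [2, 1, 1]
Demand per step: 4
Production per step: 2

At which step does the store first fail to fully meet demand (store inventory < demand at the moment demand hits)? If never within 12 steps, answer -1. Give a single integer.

Step 1: demand=4,sold=4 ship[2->3]=1 ship[1->2]=1 ship[0->1]=2 prod=2 -> [3 9 7 10]
Step 2: demand=4,sold=4 ship[2->3]=1 ship[1->2]=1 ship[0->1]=2 prod=2 -> [3 10 7 7]
Step 3: demand=4,sold=4 ship[2->3]=1 ship[1->2]=1 ship[0->1]=2 prod=2 -> [3 11 7 4]
Step 4: demand=4,sold=4 ship[2->3]=1 ship[1->2]=1 ship[0->1]=2 prod=2 -> [3 12 7 1]
Step 5: demand=4,sold=1 ship[2->3]=1 ship[1->2]=1 ship[0->1]=2 prod=2 -> [3 13 7 1]
Step 6: demand=4,sold=1 ship[2->3]=1 ship[1->2]=1 ship[0->1]=2 prod=2 -> [3 14 7 1]
Step 7: demand=4,sold=1 ship[2->3]=1 ship[1->2]=1 ship[0->1]=2 prod=2 -> [3 15 7 1]
Step 8: demand=4,sold=1 ship[2->3]=1 ship[1->2]=1 ship[0->1]=2 prod=2 -> [3 16 7 1]
Step 9: demand=4,sold=1 ship[2->3]=1 ship[1->2]=1 ship[0->1]=2 prod=2 -> [3 17 7 1]
Step 10: demand=4,sold=1 ship[2->3]=1 ship[1->2]=1 ship[0->1]=2 prod=2 -> [3 18 7 1]
Step 11: demand=4,sold=1 ship[2->3]=1 ship[1->2]=1 ship[0->1]=2 prod=2 -> [3 19 7 1]
Step 12: demand=4,sold=1 ship[2->3]=1 ship[1->2]=1 ship[0->1]=2 prod=2 -> [3 20 7 1]
First stockout at step 5

5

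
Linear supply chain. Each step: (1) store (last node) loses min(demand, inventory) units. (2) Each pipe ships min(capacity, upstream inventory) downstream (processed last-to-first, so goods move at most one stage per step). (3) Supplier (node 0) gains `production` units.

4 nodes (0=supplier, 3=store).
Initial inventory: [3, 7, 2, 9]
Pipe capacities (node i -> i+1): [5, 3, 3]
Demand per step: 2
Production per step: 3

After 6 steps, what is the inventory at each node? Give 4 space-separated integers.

Step 1: demand=2,sold=2 ship[2->3]=2 ship[1->2]=3 ship[0->1]=3 prod=3 -> inv=[3 7 3 9]
Step 2: demand=2,sold=2 ship[2->3]=3 ship[1->2]=3 ship[0->1]=3 prod=3 -> inv=[3 7 3 10]
Step 3: demand=2,sold=2 ship[2->3]=3 ship[1->2]=3 ship[0->1]=3 prod=3 -> inv=[3 7 3 11]
Step 4: demand=2,sold=2 ship[2->3]=3 ship[1->2]=3 ship[0->1]=3 prod=3 -> inv=[3 7 3 12]
Step 5: demand=2,sold=2 ship[2->3]=3 ship[1->2]=3 ship[0->1]=3 prod=3 -> inv=[3 7 3 13]
Step 6: demand=2,sold=2 ship[2->3]=3 ship[1->2]=3 ship[0->1]=3 prod=3 -> inv=[3 7 3 14]

3 7 3 14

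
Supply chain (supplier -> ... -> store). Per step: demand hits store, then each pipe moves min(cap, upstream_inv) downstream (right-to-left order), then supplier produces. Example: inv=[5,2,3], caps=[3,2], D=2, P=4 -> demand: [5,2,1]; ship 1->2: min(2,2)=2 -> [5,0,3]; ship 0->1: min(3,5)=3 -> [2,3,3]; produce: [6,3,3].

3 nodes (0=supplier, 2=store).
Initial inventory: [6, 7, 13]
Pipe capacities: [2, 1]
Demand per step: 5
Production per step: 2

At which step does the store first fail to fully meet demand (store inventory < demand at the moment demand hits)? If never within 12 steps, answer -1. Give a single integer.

Step 1: demand=5,sold=5 ship[1->2]=1 ship[0->1]=2 prod=2 -> [6 8 9]
Step 2: demand=5,sold=5 ship[1->2]=1 ship[0->1]=2 prod=2 -> [6 9 5]
Step 3: demand=5,sold=5 ship[1->2]=1 ship[0->1]=2 prod=2 -> [6 10 1]
Step 4: demand=5,sold=1 ship[1->2]=1 ship[0->1]=2 prod=2 -> [6 11 1]
Step 5: demand=5,sold=1 ship[1->2]=1 ship[0->1]=2 prod=2 -> [6 12 1]
Step 6: demand=5,sold=1 ship[1->2]=1 ship[0->1]=2 prod=2 -> [6 13 1]
Step 7: demand=5,sold=1 ship[1->2]=1 ship[0->1]=2 prod=2 -> [6 14 1]
Step 8: demand=5,sold=1 ship[1->2]=1 ship[0->1]=2 prod=2 -> [6 15 1]
Step 9: demand=5,sold=1 ship[1->2]=1 ship[0->1]=2 prod=2 -> [6 16 1]
Step 10: demand=5,sold=1 ship[1->2]=1 ship[0->1]=2 prod=2 -> [6 17 1]
Step 11: demand=5,sold=1 ship[1->2]=1 ship[0->1]=2 prod=2 -> [6 18 1]
Step 12: demand=5,sold=1 ship[1->2]=1 ship[0->1]=2 prod=2 -> [6 19 1]
First stockout at step 4

4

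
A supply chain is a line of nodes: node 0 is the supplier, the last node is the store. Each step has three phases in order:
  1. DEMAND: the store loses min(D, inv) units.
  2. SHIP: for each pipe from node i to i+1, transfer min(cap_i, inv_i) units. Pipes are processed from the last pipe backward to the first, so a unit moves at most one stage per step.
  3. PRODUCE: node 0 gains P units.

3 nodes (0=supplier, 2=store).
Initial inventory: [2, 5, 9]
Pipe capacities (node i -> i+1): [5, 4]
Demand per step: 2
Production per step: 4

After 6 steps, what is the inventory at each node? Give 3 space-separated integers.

Step 1: demand=2,sold=2 ship[1->2]=4 ship[0->1]=2 prod=4 -> inv=[4 3 11]
Step 2: demand=2,sold=2 ship[1->2]=3 ship[0->1]=4 prod=4 -> inv=[4 4 12]
Step 3: demand=2,sold=2 ship[1->2]=4 ship[0->1]=4 prod=4 -> inv=[4 4 14]
Step 4: demand=2,sold=2 ship[1->2]=4 ship[0->1]=4 prod=4 -> inv=[4 4 16]
Step 5: demand=2,sold=2 ship[1->2]=4 ship[0->1]=4 prod=4 -> inv=[4 4 18]
Step 6: demand=2,sold=2 ship[1->2]=4 ship[0->1]=4 prod=4 -> inv=[4 4 20]

4 4 20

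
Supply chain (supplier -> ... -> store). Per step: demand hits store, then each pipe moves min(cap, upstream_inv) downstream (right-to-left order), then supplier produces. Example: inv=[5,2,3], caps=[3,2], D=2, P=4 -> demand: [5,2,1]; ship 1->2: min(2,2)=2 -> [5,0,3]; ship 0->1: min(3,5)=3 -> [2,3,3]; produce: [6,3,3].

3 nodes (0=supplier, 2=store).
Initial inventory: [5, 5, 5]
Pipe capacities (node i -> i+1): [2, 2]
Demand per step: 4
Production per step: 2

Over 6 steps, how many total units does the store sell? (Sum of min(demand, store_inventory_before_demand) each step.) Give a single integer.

Step 1: sold=4 (running total=4) -> [5 5 3]
Step 2: sold=3 (running total=7) -> [5 5 2]
Step 3: sold=2 (running total=9) -> [5 5 2]
Step 4: sold=2 (running total=11) -> [5 5 2]
Step 5: sold=2 (running total=13) -> [5 5 2]
Step 6: sold=2 (running total=15) -> [5 5 2]

Answer: 15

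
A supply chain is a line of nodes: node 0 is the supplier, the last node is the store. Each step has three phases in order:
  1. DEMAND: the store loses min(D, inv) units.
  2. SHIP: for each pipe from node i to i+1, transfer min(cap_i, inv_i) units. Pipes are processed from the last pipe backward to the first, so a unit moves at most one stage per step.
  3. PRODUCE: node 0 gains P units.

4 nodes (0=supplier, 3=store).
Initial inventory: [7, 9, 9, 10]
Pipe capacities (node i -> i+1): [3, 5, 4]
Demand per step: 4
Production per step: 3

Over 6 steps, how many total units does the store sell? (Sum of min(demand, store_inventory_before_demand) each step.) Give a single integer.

Answer: 24

Derivation:
Step 1: sold=4 (running total=4) -> [7 7 10 10]
Step 2: sold=4 (running total=8) -> [7 5 11 10]
Step 3: sold=4 (running total=12) -> [7 3 12 10]
Step 4: sold=4 (running total=16) -> [7 3 11 10]
Step 5: sold=4 (running total=20) -> [7 3 10 10]
Step 6: sold=4 (running total=24) -> [7 3 9 10]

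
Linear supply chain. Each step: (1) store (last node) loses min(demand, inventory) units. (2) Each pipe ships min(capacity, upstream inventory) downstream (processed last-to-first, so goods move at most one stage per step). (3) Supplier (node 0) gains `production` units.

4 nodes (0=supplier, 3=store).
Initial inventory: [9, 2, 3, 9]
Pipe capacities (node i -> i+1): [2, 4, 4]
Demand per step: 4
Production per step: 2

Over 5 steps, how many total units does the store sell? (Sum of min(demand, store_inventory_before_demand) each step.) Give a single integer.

Answer: 18

Derivation:
Step 1: sold=4 (running total=4) -> [9 2 2 8]
Step 2: sold=4 (running total=8) -> [9 2 2 6]
Step 3: sold=4 (running total=12) -> [9 2 2 4]
Step 4: sold=4 (running total=16) -> [9 2 2 2]
Step 5: sold=2 (running total=18) -> [9 2 2 2]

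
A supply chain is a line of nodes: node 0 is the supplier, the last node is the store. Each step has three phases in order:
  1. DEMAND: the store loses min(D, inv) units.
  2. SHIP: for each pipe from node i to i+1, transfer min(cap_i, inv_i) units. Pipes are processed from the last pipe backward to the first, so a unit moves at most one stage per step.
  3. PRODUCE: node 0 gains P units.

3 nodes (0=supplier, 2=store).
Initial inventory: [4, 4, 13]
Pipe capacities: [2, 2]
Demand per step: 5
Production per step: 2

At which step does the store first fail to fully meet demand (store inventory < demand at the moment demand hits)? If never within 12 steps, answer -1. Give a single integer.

Step 1: demand=5,sold=5 ship[1->2]=2 ship[0->1]=2 prod=2 -> [4 4 10]
Step 2: demand=5,sold=5 ship[1->2]=2 ship[0->1]=2 prod=2 -> [4 4 7]
Step 3: demand=5,sold=5 ship[1->2]=2 ship[0->1]=2 prod=2 -> [4 4 4]
Step 4: demand=5,sold=4 ship[1->2]=2 ship[0->1]=2 prod=2 -> [4 4 2]
Step 5: demand=5,sold=2 ship[1->2]=2 ship[0->1]=2 prod=2 -> [4 4 2]
Step 6: demand=5,sold=2 ship[1->2]=2 ship[0->1]=2 prod=2 -> [4 4 2]
Step 7: demand=5,sold=2 ship[1->2]=2 ship[0->1]=2 prod=2 -> [4 4 2]
Step 8: demand=5,sold=2 ship[1->2]=2 ship[0->1]=2 prod=2 -> [4 4 2]
Step 9: demand=5,sold=2 ship[1->2]=2 ship[0->1]=2 prod=2 -> [4 4 2]
Step 10: demand=5,sold=2 ship[1->2]=2 ship[0->1]=2 prod=2 -> [4 4 2]
Step 11: demand=5,sold=2 ship[1->2]=2 ship[0->1]=2 prod=2 -> [4 4 2]
Step 12: demand=5,sold=2 ship[1->2]=2 ship[0->1]=2 prod=2 -> [4 4 2]
First stockout at step 4

4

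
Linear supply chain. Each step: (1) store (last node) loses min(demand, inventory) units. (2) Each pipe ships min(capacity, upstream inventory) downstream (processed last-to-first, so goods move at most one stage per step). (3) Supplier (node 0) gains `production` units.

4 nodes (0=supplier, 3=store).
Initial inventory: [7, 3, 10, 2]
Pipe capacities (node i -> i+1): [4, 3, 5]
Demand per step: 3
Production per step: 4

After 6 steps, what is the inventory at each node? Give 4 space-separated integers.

Step 1: demand=3,sold=2 ship[2->3]=5 ship[1->2]=3 ship[0->1]=4 prod=4 -> inv=[7 4 8 5]
Step 2: demand=3,sold=3 ship[2->3]=5 ship[1->2]=3 ship[0->1]=4 prod=4 -> inv=[7 5 6 7]
Step 3: demand=3,sold=3 ship[2->3]=5 ship[1->2]=3 ship[0->1]=4 prod=4 -> inv=[7 6 4 9]
Step 4: demand=3,sold=3 ship[2->3]=4 ship[1->2]=3 ship[0->1]=4 prod=4 -> inv=[7 7 3 10]
Step 5: demand=3,sold=3 ship[2->3]=3 ship[1->2]=3 ship[0->1]=4 prod=4 -> inv=[7 8 3 10]
Step 6: demand=3,sold=3 ship[2->3]=3 ship[1->2]=3 ship[0->1]=4 prod=4 -> inv=[7 9 3 10]

7 9 3 10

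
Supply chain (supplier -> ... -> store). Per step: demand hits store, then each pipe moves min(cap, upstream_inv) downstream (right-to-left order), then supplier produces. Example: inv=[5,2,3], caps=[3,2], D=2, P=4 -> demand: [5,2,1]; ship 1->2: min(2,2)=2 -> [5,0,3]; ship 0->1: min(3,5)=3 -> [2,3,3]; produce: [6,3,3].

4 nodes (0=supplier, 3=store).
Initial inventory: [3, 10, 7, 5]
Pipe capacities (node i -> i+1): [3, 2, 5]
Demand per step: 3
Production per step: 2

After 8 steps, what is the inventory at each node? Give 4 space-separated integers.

Step 1: demand=3,sold=3 ship[2->3]=5 ship[1->2]=2 ship[0->1]=3 prod=2 -> inv=[2 11 4 7]
Step 2: demand=3,sold=3 ship[2->3]=4 ship[1->2]=2 ship[0->1]=2 prod=2 -> inv=[2 11 2 8]
Step 3: demand=3,sold=3 ship[2->3]=2 ship[1->2]=2 ship[0->1]=2 prod=2 -> inv=[2 11 2 7]
Step 4: demand=3,sold=3 ship[2->3]=2 ship[1->2]=2 ship[0->1]=2 prod=2 -> inv=[2 11 2 6]
Step 5: demand=3,sold=3 ship[2->3]=2 ship[1->2]=2 ship[0->1]=2 prod=2 -> inv=[2 11 2 5]
Step 6: demand=3,sold=3 ship[2->3]=2 ship[1->2]=2 ship[0->1]=2 prod=2 -> inv=[2 11 2 4]
Step 7: demand=3,sold=3 ship[2->3]=2 ship[1->2]=2 ship[0->1]=2 prod=2 -> inv=[2 11 2 3]
Step 8: demand=3,sold=3 ship[2->3]=2 ship[1->2]=2 ship[0->1]=2 prod=2 -> inv=[2 11 2 2]

2 11 2 2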